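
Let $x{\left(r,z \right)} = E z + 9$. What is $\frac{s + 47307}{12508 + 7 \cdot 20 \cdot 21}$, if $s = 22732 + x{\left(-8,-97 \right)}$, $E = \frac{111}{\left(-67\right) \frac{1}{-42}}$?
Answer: $\frac{2120501}{517508} \approx 4.0975$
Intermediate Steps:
$E = \frac{4662}{67}$ ($E = \frac{111}{\left(-67\right) \left(- \frac{1}{42}\right)} = \frac{111}{\frac{67}{42}} = 111 \cdot \frac{42}{67} = \frac{4662}{67} \approx 69.582$)
$x{\left(r,z \right)} = 9 + \frac{4662 z}{67}$ ($x{\left(r,z \right)} = \frac{4662 z}{67} + 9 = 9 + \frac{4662 z}{67}$)
$s = \frac{1071433}{67}$ ($s = 22732 + \left(9 + \frac{4662}{67} \left(-97\right)\right) = 22732 + \left(9 - \frac{452214}{67}\right) = 22732 - \frac{451611}{67} = \frac{1071433}{67} \approx 15992.0$)
$\frac{s + 47307}{12508 + 7 \cdot 20 \cdot 21} = \frac{\frac{1071433}{67} + 47307}{12508 + 7 \cdot 20 \cdot 21} = \frac{4241002}{67 \left(12508 + 140 \cdot 21\right)} = \frac{4241002}{67 \left(12508 + 2940\right)} = \frac{4241002}{67 \cdot 15448} = \frac{4241002}{67} \cdot \frac{1}{15448} = \frac{2120501}{517508}$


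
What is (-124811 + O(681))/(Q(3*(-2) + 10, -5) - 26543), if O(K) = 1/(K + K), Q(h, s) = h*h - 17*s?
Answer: 169992581/36014004 ≈ 4.7202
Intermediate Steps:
Q(h, s) = h² - 17*s
O(K) = 1/(2*K)
(-124811 + O(681))/(Q(3*(-2) + 10, -5) - 26543) = (-124811 + (½)/681)/(((3*(-2) + 10)² - 17*(-5)) - 26543) = (-124811 + (½)*(1/681))/(((-6 + 10)² + 85) - 26543) = (-124811 + 1/1362)/((4² + 85) - 26543) = -169992581/(1362*((16 + 85) - 26543)) = -169992581/(1362*(101 - 26543)) = -169992581/1362/(-26442) = -169992581/1362*(-1/26442) = 169992581/36014004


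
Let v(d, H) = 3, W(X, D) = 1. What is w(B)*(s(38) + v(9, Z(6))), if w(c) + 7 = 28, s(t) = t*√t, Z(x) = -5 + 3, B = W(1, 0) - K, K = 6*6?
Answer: 63 + 798*√38 ≈ 4982.2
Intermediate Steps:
K = 36
B = -35 (B = 1 - 1*36 = 1 - 36 = -35)
Z(x) = -2
s(t) = t^(3/2)
w(c) = 21 (w(c) = -7 + 28 = 21)
w(B)*(s(38) + v(9, Z(6))) = 21*(38^(3/2) + 3) = 21*(38*√38 + 3) = 21*(3 + 38*√38) = 63 + 798*√38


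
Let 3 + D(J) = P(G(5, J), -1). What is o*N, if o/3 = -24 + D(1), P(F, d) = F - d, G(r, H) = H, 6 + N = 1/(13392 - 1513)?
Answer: 5345475/11879 ≈ 449.99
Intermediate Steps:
N = -71273/11879 (N = -6 + 1/(13392 - 1513) = -6 + 1/11879 = -71273/11879 ≈ -5.9999)
D(J) = -2 + J (D(J) = -3 + (J - 1*(-1)) = -3 + (J + 1) = -3 + (1 + J) = -2 + J)
o = -75 (o = 3*(-24 + (-2 + 1)) = 3*(-24 - 1) = 3*(-25) = -75)
o*N = -75*(-71273/11879) = 5345475/11879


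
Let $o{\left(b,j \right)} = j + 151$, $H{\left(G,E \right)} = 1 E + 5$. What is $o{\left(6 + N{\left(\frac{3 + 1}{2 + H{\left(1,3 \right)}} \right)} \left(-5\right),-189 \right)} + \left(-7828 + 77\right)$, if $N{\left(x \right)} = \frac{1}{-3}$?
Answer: $-7789$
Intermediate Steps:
$H{\left(G,E \right)} = 5 + E$ ($H{\left(G,E \right)} = E + 5 = 5 + E$)
$N{\left(x \right)} = - \frac{1}{3}$
$o{\left(b,j \right)} = 151 + j$
$o{\left(6 + N{\left(\frac{3 + 1}{2 + H{\left(1,3 \right)}} \right)} \left(-5\right),-189 \right)} + \left(-7828 + 77\right) = \left(151 - 189\right) + \left(-7828 + 77\right) = -38 - 7751 = -7789$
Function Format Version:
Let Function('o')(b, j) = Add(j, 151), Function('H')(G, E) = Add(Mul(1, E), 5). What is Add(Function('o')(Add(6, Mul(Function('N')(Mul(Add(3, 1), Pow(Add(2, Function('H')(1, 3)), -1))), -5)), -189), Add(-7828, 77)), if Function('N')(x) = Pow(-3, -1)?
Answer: -7789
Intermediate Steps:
Function('H')(G, E) = Add(5, E) (Function('H')(G, E) = Add(E, 5) = Add(5, E))
Function('N')(x) = Rational(-1, 3)
Function('o')(b, j) = Add(151, j)
Add(Function('o')(Add(6, Mul(Function('N')(Mul(Add(3, 1), Pow(Add(2, Function('H')(1, 3)), -1))), -5)), -189), Add(-7828, 77)) = Add(Add(151, -189), Add(-7828, 77)) = Add(-38, -7751) = -7789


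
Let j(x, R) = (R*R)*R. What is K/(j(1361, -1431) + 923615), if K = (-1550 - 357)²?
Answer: -3636649/2929422376 ≈ -0.0012414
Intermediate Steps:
j(x, R) = R³ (j(x, R) = R²*R = R³)
K = 3636649 (K = (-1907)² = 3636649)
K/(j(1361, -1431) + 923615) = 3636649/((-1431)³ + 923615) = 3636649/(-2930345991 + 923615) = 3636649/(-2929422376) = 3636649*(-1/2929422376) = -3636649/2929422376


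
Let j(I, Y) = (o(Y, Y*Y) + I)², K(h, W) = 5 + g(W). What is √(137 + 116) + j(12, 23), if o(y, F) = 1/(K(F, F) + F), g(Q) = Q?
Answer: 162741049/1129969 + √253 ≈ 159.93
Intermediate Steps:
K(h, W) = 5 + W
o(y, F) = 1/(5 + 2*F) (o(y, F) = 1/((5 + F) + F) = 1/(5 + 2*F))
j(I, Y) = (I + 1/(5 + 2*Y²))² (j(I, Y) = (1/(5 + 2*(Y*Y)) + I)² = (1/(5 + 2*Y²) + I)² = (I + 1/(5 + 2*Y²))²)
√(137 + 116) + j(12, 23) = √(137 + 116) + (1 + 12*(5 + 2*23²))²/(5 + 2*23²)² = √253 + (1 + 12*(5 + 2*529))²/(5 + 2*529)² = √253 + (1 + 12*(5 + 1058))²/(5 + 1058)² = √253 + (1 + 12*1063)²/1063² = √253 + (1 + 12756)²*(1/1129969) = √253 + 12757²*(1/1129969) = √253 + 162741049*(1/1129969) = √253 + 162741049/1129969 = 162741049/1129969 + √253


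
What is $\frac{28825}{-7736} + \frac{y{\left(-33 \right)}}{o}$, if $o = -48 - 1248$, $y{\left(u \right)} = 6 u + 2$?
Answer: $- \frac{2240059}{626616} \approx -3.5749$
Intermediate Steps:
$y{\left(u \right)} = 2 + 6 u$
$o = -1296$ ($o = -48 - 1248 = -1296$)
$\frac{28825}{-7736} + \frac{y{\left(-33 \right)}}{o} = \frac{28825}{-7736} + \frac{2 + 6 \left(-33\right)}{-1296} = 28825 \left(- \frac{1}{7736}\right) + \left(2 - 198\right) \left(- \frac{1}{1296}\right) = - \frac{28825}{7736} - - \frac{49}{324} = - \frac{28825}{7736} + \frac{49}{324} = - \frac{2240059}{626616}$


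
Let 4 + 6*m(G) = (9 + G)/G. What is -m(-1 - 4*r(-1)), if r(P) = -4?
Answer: ⅖ ≈ 0.40000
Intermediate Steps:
m(G) = -⅔ + (9 + G)/(6*G) (m(G) = -⅔ + ((9 + G)/G)/6 = -⅔ + (9 + G)/(6*G))
-m(-1 - 4*r(-1)) = -(3 - (-1 - 4*(-4)))/(2*(-1 - 4*(-4))) = -(3 - (-1 + 16))/(2*(-1 + 16)) = -(3 - 1*15)/(2*15) = -(3 - 15)/(2*15) = -(-12)/(2*15) = -1*(-⅖) = ⅖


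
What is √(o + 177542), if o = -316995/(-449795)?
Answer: √1436785941798743/89959 ≈ 421.36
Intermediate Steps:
o = 63399/89959 (o = -316995*(-1/449795) = 63399/89959 ≈ 0.70475)
√(o + 177542) = √(63399/89959 + 177542) = √(15971564177/89959) = √1436785941798743/89959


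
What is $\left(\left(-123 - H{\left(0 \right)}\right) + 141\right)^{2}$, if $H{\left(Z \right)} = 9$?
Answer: $81$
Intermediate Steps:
$\left(\left(-123 - H{\left(0 \right)}\right) + 141\right)^{2} = \left(\left(-123 - 9\right) + 141\right)^{2} = \left(-132 + 141\right)^{2} = 9^{2} = 81$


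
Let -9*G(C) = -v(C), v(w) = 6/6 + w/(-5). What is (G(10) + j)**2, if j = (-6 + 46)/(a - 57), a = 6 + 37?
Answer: 34969/3969 ≈ 8.8105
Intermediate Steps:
a = 43
v(w) = 1 - w/5 (v(w) = 6*(1/6) + w*(-1/5) = 1 - w/5)
G(C) = 1/9 - C/45 (G(C) = -(-1)*(1 - C/5)/9 = -(-1 + C/5)/9 = 1/9 - C/45)
j = -20/7 (j = (-6 + 46)/(43 - 57) = 40/(-14) = 40*(-1/14) = -20/7 ≈ -2.8571)
(G(10) + j)**2 = ((1/9 - 1/45*10) - 20/7)**2 = ((1/9 - 2/9) - 20/7)**2 = (-1/9 - 20/7)**2 = (-187/63)**2 = 34969/3969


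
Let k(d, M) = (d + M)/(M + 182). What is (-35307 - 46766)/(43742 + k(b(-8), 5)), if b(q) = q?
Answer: -15347651/8179751 ≈ -1.8763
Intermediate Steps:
k(d, M) = (M + d)/(182 + M)
(-35307 - 46766)/(43742 + k(b(-8), 5)) = (-35307 - 46766)/(43742 + (5 - 8)/(182 + 5)) = -82073/(43742 - 3/187) = -82073/8179751/187 = -82073*187/8179751 = -15347651/8179751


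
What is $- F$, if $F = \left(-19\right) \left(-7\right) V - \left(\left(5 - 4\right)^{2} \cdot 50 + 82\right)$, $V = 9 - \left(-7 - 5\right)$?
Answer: $-2661$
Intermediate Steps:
$V = 21$ ($V = 9 - \left(-7 - 5\right) = 9 - -12 = 9 + 12 = 21$)
$F = 2661$ ($F = \left(-19\right) \left(-7\right) 21 - \left(\left(5 - 4\right)^{2} \cdot 50 + 82\right) = 133 \cdot 21 - \left(1^{2} \cdot 50 + 82\right) = 2793 - \left(1 \cdot 50 + 82\right) = 2793 - \left(50 + 82\right) = 2793 - 132 = 2661$)
$- F = \left(-1\right) 2661 = -2661$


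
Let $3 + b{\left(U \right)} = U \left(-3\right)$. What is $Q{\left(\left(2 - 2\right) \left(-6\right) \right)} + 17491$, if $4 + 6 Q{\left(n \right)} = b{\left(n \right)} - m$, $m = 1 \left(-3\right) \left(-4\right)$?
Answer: $\frac{104927}{6} \approx 17488.0$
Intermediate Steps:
$b{\left(U \right)} = -3 - 3 U$ ($b{\left(U \right)} = -3 + U \left(-3\right) = -3 - 3 U$)
$m = 12$ ($m = \left(-3\right) \left(-4\right) = 12$)
$Q{\left(n \right)} = - \frac{19}{6} - \frac{n}{2}$ ($Q{\left(n \right)} = - \frac{2}{3} + \frac{\left(-3 - 3 n\right) - 12}{6} = - \frac{2}{3} + \frac{-15 - 3 n}{6} = - \frac{2}{3} - \left(\frac{5}{2} + \frac{n}{2}\right) = - \frac{19}{6} - \frac{n}{2}$)
$Q{\left(\left(2 - 2\right) \left(-6\right) \right)} + 17491 = \left(- \frac{19}{6} - \frac{\left(2 - 2\right) \left(-6\right)}{2}\right) + 17491 = \left(- \frac{19}{6} - \frac{0 \left(-6\right)}{2}\right) + 17491 = \left(- \frac{19}{6} - 0\right) + 17491 = \left(- \frac{19}{6} + 0\right) + 17491 = - \frac{19}{6} + 17491 = \frac{104927}{6}$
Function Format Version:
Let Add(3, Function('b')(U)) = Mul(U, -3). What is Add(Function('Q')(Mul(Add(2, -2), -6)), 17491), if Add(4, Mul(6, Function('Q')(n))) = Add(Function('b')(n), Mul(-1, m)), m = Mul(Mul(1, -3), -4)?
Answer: Rational(104927, 6) ≈ 17488.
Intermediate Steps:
Function('b')(U) = Add(-3, Mul(-3, U)) (Function('b')(U) = Add(-3, Mul(U, -3)) = Add(-3, Mul(-3, U)))
m = 12 (m = Mul(-3, -4) = 12)
Function('Q')(n) = Add(Rational(-19, 6), Mul(Rational(-1, 2), n)) (Function('Q')(n) = Add(Rational(-2, 3), Mul(Rational(1, 6), Add(Add(-3, Mul(-3, n)), Mul(-1, 12)))) = Add(Rational(-2, 3), Mul(Rational(1, 6), Add(Add(-3, Mul(-3, n)), -12))) = Add(Rational(-2, 3), Mul(Rational(1, 6), Add(-15, Mul(-3, n)))) = Add(Rational(-2, 3), Add(Rational(-5, 2), Mul(Rational(-1, 2), n))) = Add(Rational(-19, 6), Mul(Rational(-1, 2), n)))
Add(Function('Q')(Mul(Add(2, -2), -6)), 17491) = Add(Add(Rational(-19, 6), Mul(Rational(-1, 2), Mul(Add(2, -2), -6))), 17491) = Add(Add(Rational(-19, 6), Mul(Rational(-1, 2), Mul(0, -6))), 17491) = Add(Add(Rational(-19, 6), Mul(Rational(-1, 2), 0)), 17491) = Add(Add(Rational(-19, 6), 0), 17491) = Add(Rational(-19, 6), 17491) = Rational(104927, 6)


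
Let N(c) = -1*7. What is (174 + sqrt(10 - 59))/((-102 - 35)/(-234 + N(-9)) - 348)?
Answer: -41934/83731 - 1687*I/83731 ≈ -0.50082 - 0.020148*I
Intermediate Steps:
N(c) = -7
(174 + sqrt(10 - 59))/((-102 - 35)/(-234 + N(-9)) - 348) = (174 + sqrt(10 - 59))/((-102 - 35)/(-234 - 7) - 348) = (174 + sqrt(-49))/(-137/(-241) - 348) = (174 + 7*I)/(-137*(-1/241) - 348) = (174 + 7*I)/(137/241 - 348) = (174 + 7*I)/(-83731/241) = (174 + 7*I)*(-241/83731) = -41934/83731 - 1687*I/83731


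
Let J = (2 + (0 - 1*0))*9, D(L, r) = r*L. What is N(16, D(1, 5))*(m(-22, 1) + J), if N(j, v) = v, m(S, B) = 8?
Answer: 130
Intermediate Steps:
D(L, r) = L*r
J = 18 (J = (2 + (0 + 0))*9 = (2 + 0)*9 = 2*9 = 18)
N(16, D(1, 5))*(m(-22, 1) + J) = (1*5)*(8 + 18) = 5*26 = 130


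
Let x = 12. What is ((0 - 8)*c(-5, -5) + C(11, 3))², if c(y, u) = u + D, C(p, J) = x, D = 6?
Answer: 16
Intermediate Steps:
C(p, J) = 12
c(y, u) = 6 + u (c(y, u) = u + 6 = 6 + u)
((0 - 8)*c(-5, -5) + C(11, 3))² = ((0 - 8)*(6 - 5) + 12)² = (-8*1 + 12)² = (-8 + 12)² = 4² = 16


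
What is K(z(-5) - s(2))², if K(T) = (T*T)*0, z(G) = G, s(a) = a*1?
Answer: 0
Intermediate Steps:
s(a) = a
K(T) = 0 (K(T) = T²*0 = 0)
K(z(-5) - s(2))² = 0² = 0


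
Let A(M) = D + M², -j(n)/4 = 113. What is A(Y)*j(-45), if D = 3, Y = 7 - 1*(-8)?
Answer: -103056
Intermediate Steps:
Y = 15 (Y = 7 + 8 = 15)
j(n) = -452 (j(n) = -4*113 = -452)
A(M) = 3 + M²
A(Y)*j(-45) = (3 + 15²)*(-452) = (3 + 225)*(-452) = 228*(-452) = -103056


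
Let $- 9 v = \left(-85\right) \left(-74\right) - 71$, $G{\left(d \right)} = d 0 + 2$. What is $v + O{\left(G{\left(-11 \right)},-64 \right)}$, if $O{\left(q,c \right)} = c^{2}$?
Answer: $3405$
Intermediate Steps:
$G{\left(d \right)} = 2$ ($G{\left(d \right)} = 0 + 2 = 2$)
$v = -691$ ($v = - \frac{\left(-85\right) \left(-74\right) - 71}{9} = - \frac{6290 - 71}{9} = \left(- \frac{1}{9}\right) 6219 = -691$)
$v + O{\left(G{\left(-11 \right)},-64 \right)} = -691 + \left(-64\right)^{2} = -691 + 4096 = 3405$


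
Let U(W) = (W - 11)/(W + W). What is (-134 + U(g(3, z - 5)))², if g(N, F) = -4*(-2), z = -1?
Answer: 4609609/256 ≈ 18006.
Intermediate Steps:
g(N, F) = 8
U(W) = (-11 + W)/(2*W) (U(W) = (-11 + W)/((2*W)) = (-11 + W)*(1/(2*W)) = (-11 + W)/(2*W))
(-134 + U(g(3, z - 5)))² = (-134 + (½)*(-11 + 8)/8)² = (-134 + (½)*(⅛)*(-3))² = (-134 - 3/16)² = (-2147/16)² = 4609609/256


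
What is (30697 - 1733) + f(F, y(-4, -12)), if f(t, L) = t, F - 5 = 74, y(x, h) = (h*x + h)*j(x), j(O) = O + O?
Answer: 29043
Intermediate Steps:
j(O) = 2*O
y(x, h) = 2*x*(h + h*x) (y(x, h) = (h*x + h)*(2*x) = (h + h*x)*(2*x) = 2*x*(h + h*x))
F = 79 (F = 5 + 74 = 79)
(30697 - 1733) + f(F, y(-4, -12)) = (30697 - 1733) + 79 = 28964 + 79 = 29043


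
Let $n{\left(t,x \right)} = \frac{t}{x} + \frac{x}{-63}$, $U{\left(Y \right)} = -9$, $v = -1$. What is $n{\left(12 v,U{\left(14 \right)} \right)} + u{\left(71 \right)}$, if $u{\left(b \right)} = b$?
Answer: $\frac{1522}{21} \approx 72.476$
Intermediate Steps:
$n{\left(t,x \right)} = - \frac{x}{63} + \frac{t}{x}$ ($n{\left(t,x \right)} = \frac{t}{x} + x \left(- \frac{1}{63}\right) = \frac{t}{x} - \frac{x}{63} = - \frac{x}{63} + \frac{t}{x}$)
$n{\left(12 v,U{\left(14 \right)} \right)} + u{\left(71 \right)} = \left(\left(- \frac{1}{63}\right) \left(-9\right) + \frac{12 \left(-1\right)}{-9}\right) + 71 = \left(\frac{1}{7} - - \frac{4}{3}\right) + 71 = \left(\frac{1}{7} + \frac{4}{3}\right) + 71 = \frac{31}{21} + 71 = \frac{1522}{21}$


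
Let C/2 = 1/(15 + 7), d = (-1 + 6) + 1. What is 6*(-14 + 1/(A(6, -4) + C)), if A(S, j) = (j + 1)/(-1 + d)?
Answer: -1341/14 ≈ -95.786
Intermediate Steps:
d = 6 (d = 5 + 1 = 6)
C = 1/11 (C = 2/(15 + 7) = 2/22 = 2*(1/22) = 1/11 ≈ 0.090909)
A(S, j) = ⅕ + j/5 (A(S, j) = (j + 1)/(-1 + 6) = (1 + j)/5 = (1 + j)*(⅕) = ⅕ + j/5)
6*(-14 + 1/(A(6, -4) + C)) = 6*(-14 + 1/((⅕ + (⅕)*(-4)) + 1/11)) = 6*(-14 + 1/((⅕ - ⅘) + 1/11)) = 6*(-14 + 1/(-⅗ + 1/11)) = 6*(-14 + 1/(-28/55)) = 6*(-14 - 55/28) = 6*(-447/28) = -1341/14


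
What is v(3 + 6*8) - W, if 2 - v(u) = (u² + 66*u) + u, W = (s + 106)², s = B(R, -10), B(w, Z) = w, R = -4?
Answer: -16420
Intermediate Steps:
s = -4
W = 10404 (W = (-4 + 106)² = 102² = 10404)
v(u) = 2 - u² - 67*u (v(u) = 2 - ((u² + 66*u) + u) = 2 - (u² + 67*u) = 2 + (-u² - 67*u) = 2 - u² - 67*u)
v(3 + 6*8) - W = (2 - (3 + 6*8)² - 67*(3 + 6*8)) - 1*10404 = (2 - (3 + 48)² - 67*(3 + 48)) - 10404 = (2 - 1*51² - 67*51) - 10404 = (2 - 1*2601 - 3417) - 10404 = (2 - 2601 - 3417) - 10404 = -6016 - 10404 = -16420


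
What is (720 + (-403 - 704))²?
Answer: 149769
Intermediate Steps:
(720 + (-403 - 704))² = (720 - 1107)² = (-387)² = 149769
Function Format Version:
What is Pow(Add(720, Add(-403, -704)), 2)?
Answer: 149769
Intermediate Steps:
Pow(Add(720, Add(-403, -704)), 2) = Pow(Add(720, -1107), 2) = Pow(-387, 2) = 149769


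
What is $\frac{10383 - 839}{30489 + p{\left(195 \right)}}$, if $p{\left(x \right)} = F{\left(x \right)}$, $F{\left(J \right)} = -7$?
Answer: $\frac{4772}{15241} \approx 0.3131$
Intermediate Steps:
$p{\left(x \right)} = -7$
$\frac{10383 - 839}{30489 + p{\left(195 \right)}} = \frac{10383 - 839}{30489 - 7} = \frac{9544}{30482} = 9544 \cdot \frac{1}{30482} = \frac{4772}{15241}$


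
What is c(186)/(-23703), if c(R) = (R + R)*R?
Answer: -23064/7901 ≈ -2.9191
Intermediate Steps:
c(R) = 2*R² (c(R) = (2*R)*R = 2*R²)
c(186)/(-23703) = (2*186²)/(-23703) = (2*34596)*(-1/23703) = 69192*(-1/23703) = -23064/7901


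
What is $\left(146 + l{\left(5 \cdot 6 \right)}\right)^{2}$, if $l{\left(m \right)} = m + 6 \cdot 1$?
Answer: $33124$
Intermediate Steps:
$l{\left(m \right)} = 6 + m$ ($l{\left(m \right)} = m + 6 = 6 + m$)
$\left(146 + l{\left(5 \cdot 6 \right)}\right)^{2} = \left(146 + \left(6 + 5 \cdot 6\right)\right)^{2} = \left(146 + \left(6 + 30\right)\right)^{2} = \left(146 + 36\right)^{2} = 182^{2} = 33124$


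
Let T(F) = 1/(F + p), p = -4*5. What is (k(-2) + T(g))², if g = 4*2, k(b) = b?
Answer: 625/144 ≈ 4.3403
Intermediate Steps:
g = 8
p = -20
T(F) = 1/(-20 + F) (T(F) = 1/(F - 20) = 1/(-20 + F))
(k(-2) + T(g))² = (-2 + 1/(-20 + 8))² = (-2 + 1/(-12))² = (-2 - 1/12)² = (-25/12)² = 625/144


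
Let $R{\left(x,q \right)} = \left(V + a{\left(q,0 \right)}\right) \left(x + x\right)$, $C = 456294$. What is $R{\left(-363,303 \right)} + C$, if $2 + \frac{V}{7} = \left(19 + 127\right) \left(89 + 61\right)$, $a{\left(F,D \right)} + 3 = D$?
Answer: $-110827164$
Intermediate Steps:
$a{\left(F,D \right)} = -3 + D$
$V = 153286$ ($V = -14 + 7 \left(19 + 127\right) \left(89 + 61\right) = -14 + 7 \cdot 146 \cdot 150 = -14 + 7 \cdot 21900 = -14 + 153300 = 153286$)
$R{\left(x,q \right)} = 306566 x$ ($R{\left(x,q \right)} = \left(153286 + \left(-3 + 0\right)\right) \left(x + x\right) = \left(153286 - 3\right) 2 x = 153283 \cdot 2 x = 306566 x$)
$R{\left(-363,303 \right)} + C = 306566 \left(-363\right) + 456294 = -111283458 + 456294 = -110827164$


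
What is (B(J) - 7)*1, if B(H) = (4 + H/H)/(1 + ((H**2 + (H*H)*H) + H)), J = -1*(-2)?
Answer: -20/3 ≈ -6.6667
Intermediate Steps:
J = 2
B(H) = 5/(1 + H + H**2 + H**3) (B(H) = (4 + 1)/(1 + ((H**2 + H**2*H) + H)) = 5/(1 + ((H**2 + H**3) + H)) = 5/(1 + (H + H**2 + H**3)) = 5/(1 + H + H**2 + H**3))
(B(J) - 7)*1 = (5/(1 + 2 + 2**2 + 2**3) - 7)*1 = (5/(1 + 2 + 4 + 8) - 7)*1 = (5/15 - 7)*1 = (5*(1/15) - 7)*1 = (1/3 - 7)*1 = -20/3*1 = -20/3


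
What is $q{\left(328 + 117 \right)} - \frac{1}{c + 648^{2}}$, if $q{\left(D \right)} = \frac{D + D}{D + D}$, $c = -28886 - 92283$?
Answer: $\frac{298734}{298735} \approx 1.0$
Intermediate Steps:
$c = -121169$
$q{\left(D \right)} = 1$ ($q{\left(D \right)} = \frac{2 D}{2 D} = 2 D \frac{1}{2 D} = 1$)
$q{\left(328 + 117 \right)} - \frac{1}{c + 648^{2}} = 1 - \frac{1}{-121169 + 648^{2}} = 1 - \frac{1}{-121169 + 419904} = 1 - \frac{1}{298735} = \frac{298734}{298735}$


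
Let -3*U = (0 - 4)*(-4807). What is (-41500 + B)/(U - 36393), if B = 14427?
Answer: 81219/128407 ≈ 0.63251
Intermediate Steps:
U = -19228/3 (U = -(0 - 4)*(-4807)/3 = -(-4)*(-4807)/3 = -⅓*19228 = -19228/3 ≈ -6409.3)
(-41500 + B)/(U - 36393) = (-41500 + 14427)/(-19228/3 - 36393) = -27073/(-128407/3) = -27073*(-3/128407) = 81219/128407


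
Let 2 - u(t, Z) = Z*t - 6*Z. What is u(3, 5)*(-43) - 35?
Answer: -766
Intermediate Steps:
u(t, Z) = 2 + 6*Z - Z*t (u(t, Z) = 2 - (Z*t - 6*Z) = 2 - (-6*Z + Z*t) = 2 + (6*Z - Z*t) = 2 + 6*Z - Z*t)
u(3, 5)*(-43) - 35 = (2 + 6*5 - 1*5*3)*(-43) - 35 = (2 + 30 - 15)*(-43) - 35 = 17*(-43) - 35 = -731 - 35 = -766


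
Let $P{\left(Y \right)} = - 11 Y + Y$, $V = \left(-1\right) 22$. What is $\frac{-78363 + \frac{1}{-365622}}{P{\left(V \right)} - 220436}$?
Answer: $\frac{28651236787}{80515814352} \approx 0.35585$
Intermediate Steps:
$V = -22$
$P{\left(Y \right)} = - 10 Y$
$\frac{-78363 + \frac{1}{-365622}}{P{\left(V \right)} - 220436} = \frac{-78363 + \frac{1}{-365622}}{\left(-10\right) \left(-22\right) - 220436} = \frac{-78363 - \frac{1}{365622}}{220 - 220436} = - \frac{28651236787}{365622 \left(-220216\right)} = \left(- \frac{28651236787}{365622}\right) \left(- \frac{1}{220216}\right) = \frac{28651236787}{80515814352}$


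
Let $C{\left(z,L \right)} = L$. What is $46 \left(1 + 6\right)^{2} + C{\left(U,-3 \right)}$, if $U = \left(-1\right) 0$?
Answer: $2251$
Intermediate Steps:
$U = 0$
$46 \left(1 + 6\right)^{2} + C{\left(U,-3 \right)} = 46 \left(1 + 6\right)^{2} - 3 = 46 \cdot 7^{2} - 3 = 46 \cdot 49 - 3 = 2254 - 3 = 2251$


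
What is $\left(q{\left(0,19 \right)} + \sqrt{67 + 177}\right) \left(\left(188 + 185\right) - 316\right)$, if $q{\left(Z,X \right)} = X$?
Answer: $1083 + 114 \sqrt{61} \approx 1973.4$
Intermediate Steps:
$\left(q{\left(0,19 \right)} + \sqrt{67 + 177}\right) \left(\left(188 + 185\right) - 316\right) = \left(19 + \sqrt{67 + 177}\right) \left(\left(188 + 185\right) - 316\right) = \left(19 + \sqrt{244}\right) \left(373 - 316\right) = \left(19 + 2 \sqrt{61}\right) 57 = 1083 + 114 \sqrt{61}$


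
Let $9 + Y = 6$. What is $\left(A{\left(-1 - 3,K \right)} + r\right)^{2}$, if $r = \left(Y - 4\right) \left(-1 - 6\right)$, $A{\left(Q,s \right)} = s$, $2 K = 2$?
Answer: $2500$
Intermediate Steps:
$K = 1$ ($K = \frac{1}{2} \cdot 2 = 1$)
$Y = -3$ ($Y = -9 + 6 = -3$)
$r = 49$ ($r = \left(-3 - 4\right) \left(-1 - 6\right) = \left(-7\right) \left(-7\right) = 49$)
$\left(A{\left(-1 - 3,K \right)} + r\right)^{2} = \left(1 + 49\right)^{2} = 50^{2} = 2500$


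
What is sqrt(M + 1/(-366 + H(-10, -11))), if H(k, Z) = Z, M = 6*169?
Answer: sqrt(144118429)/377 ≈ 31.843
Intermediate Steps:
M = 1014
sqrt(M + 1/(-366 + H(-10, -11))) = sqrt(1014 + 1/(-366 - 11)) = sqrt(1014 + 1/(-377)) = sqrt(1014 - 1/377) = sqrt(382277/377) = sqrt(144118429)/377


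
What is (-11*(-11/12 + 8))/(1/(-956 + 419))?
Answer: 167365/4 ≈ 41841.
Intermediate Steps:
(-11*(-11/12 + 8))/(1/(-956 + 419)) = (-11*(-11*1/12 + 8))/(1/(-537)) = (-11*(-11/12 + 8))/(-1/537) = -11*85/12*(-537) = -935/12*(-537) = 167365/4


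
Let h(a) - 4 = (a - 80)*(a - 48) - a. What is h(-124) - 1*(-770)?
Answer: 35986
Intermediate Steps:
h(a) = 4 - a + (-80 + a)*(-48 + a) (h(a) = 4 + ((a - 80)*(a - 48) - a) = 4 + ((-80 + a)*(-48 + a) - a) = 4 + (-a + (-80 + a)*(-48 + a)) = 4 - a + (-80 + a)*(-48 + a))
h(-124) - 1*(-770) = (3844 + (-124)**2 - 129*(-124)) - 1*(-770) = (3844 + 15376 + 15996) + 770 = 35216 + 770 = 35986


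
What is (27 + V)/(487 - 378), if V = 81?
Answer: 108/109 ≈ 0.99083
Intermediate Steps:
(27 + V)/(487 - 378) = (27 + 81)/(487 - 378) = 108/109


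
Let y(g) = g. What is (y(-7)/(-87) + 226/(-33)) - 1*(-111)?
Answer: 33250/319 ≈ 104.23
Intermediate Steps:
(y(-7)/(-87) + 226/(-33)) - 1*(-111) = (-7/(-87) + 226/(-33)) - 1*(-111) = (-7*(-1/87) + 226*(-1/33)) + 111 = (7/87 - 226/33) + 111 = -2159/319 + 111 = 33250/319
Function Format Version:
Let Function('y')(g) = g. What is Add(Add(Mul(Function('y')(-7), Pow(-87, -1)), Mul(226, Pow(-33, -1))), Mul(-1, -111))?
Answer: Rational(33250, 319) ≈ 104.23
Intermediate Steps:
Add(Add(Mul(Function('y')(-7), Pow(-87, -1)), Mul(226, Pow(-33, -1))), Mul(-1, -111)) = Add(Add(Mul(-7, Pow(-87, -1)), Mul(226, Pow(-33, -1))), Mul(-1, -111)) = Add(Add(Mul(-7, Rational(-1, 87)), Mul(226, Rational(-1, 33))), 111) = Add(Add(Rational(7, 87), Rational(-226, 33)), 111) = Add(Rational(-2159, 319), 111) = Rational(33250, 319)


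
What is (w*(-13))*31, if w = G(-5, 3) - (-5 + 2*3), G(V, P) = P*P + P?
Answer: -4433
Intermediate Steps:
G(V, P) = P + P² (G(V, P) = P² + P = P + P²)
w = 11 (w = 3*(1 + 3) - (-5 + 2*3) = 3*4 - (-5 + 6) = 12 - 1*1 = 12 - 1 = 11)
(w*(-13))*31 = (11*(-13))*31 = -143*31 = -4433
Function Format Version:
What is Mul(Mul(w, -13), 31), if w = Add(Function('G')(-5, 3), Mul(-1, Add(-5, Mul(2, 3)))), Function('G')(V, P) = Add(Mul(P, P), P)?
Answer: -4433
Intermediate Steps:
Function('G')(V, P) = Add(P, Pow(P, 2)) (Function('G')(V, P) = Add(Pow(P, 2), P) = Add(P, Pow(P, 2)))
w = 11 (w = Add(Mul(3, Add(1, 3)), Mul(-1, Add(-5, Mul(2, 3)))) = Add(Mul(3, 4), Mul(-1, Add(-5, 6))) = Add(12, Mul(-1, 1)) = Add(12, -1) = 11)
Mul(Mul(w, -13), 31) = Mul(Mul(11, -13), 31) = Mul(-143, 31) = -4433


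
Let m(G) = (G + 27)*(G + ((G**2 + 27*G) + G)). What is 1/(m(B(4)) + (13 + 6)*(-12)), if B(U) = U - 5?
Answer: -1/956 ≈ -0.0010460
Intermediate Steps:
B(U) = -5 + U
m(G) = (27 + G)*(G**2 + 29*G) (m(G) = (27 + G)*(G + (G**2 + 28*G)) = (27 + G)*(G**2 + 29*G))
1/(m(B(4)) + (13 + 6)*(-12)) = 1/((-5 + 4)*(783 + (-5 + 4)**2 + 56*(-5 + 4)) + (13 + 6)*(-12)) = 1/(-(783 + (-1)**2 + 56*(-1)) + 19*(-12)) = 1/(-(783 + 1 - 56) - 228) = 1/(-1*728 - 228) = 1/(-728 - 228) = 1/(-956) = -1/956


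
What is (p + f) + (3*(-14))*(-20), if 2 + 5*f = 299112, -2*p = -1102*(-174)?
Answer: -35212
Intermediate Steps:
p = -95874 (p = -(-551)*(-174) = -1/2*191748 = -95874)
f = 59822 (f = -2/5 + (1/5)*299112 = -2/5 + 299112/5 = 59822)
(p + f) + (3*(-14))*(-20) = (-95874 + 59822) + (3*(-14))*(-20) = -36052 - 42*(-20) = -36052 + 840 = -35212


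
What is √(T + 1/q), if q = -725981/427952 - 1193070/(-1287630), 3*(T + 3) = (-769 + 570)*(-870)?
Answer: √11538646052057716530577187/14140607413 ≈ 240.22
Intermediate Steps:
T = 57707 (T = -3 + ((-769 + 570)*(-870))/3 = -3 + (-199*(-870))/3 = -3 + (⅓)*173130 = -3 + 57710 = 57707)
q = -14140607413/18368127792 (q = -725981*1/427952 - 1193070*(-1/1287630) = -725981/427952 + 39769/42921 = -14140607413/18368127792 ≈ -0.76985)
√(T + 1/q) = √(57707 + 1/(-14140607413/18368127792)) = √(57707 - 18368127792/14140607413) = √(815993663854199/14140607413) = √11538646052057716530577187/14140607413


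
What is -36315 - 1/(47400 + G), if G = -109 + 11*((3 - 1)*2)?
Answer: -1718970526/47335 ≈ -36315.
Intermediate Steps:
G = -65 (G = -109 + 11*(2*2) = -109 + 11*4 = -109 + 44 = -65)
-36315 - 1/(47400 + G) = -36315 - 1/(47400 - 65) = -36315 - 1/47335 = -1718970526/47335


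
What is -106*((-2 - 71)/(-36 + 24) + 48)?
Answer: -34397/6 ≈ -5732.8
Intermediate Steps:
-106*((-2 - 71)/(-36 + 24) + 48) = -106*(-73/(-12) + 48) = -106*(-73*(-1/12) + 48) = -106*(73/12 + 48) = -106*649/12 = -34397/6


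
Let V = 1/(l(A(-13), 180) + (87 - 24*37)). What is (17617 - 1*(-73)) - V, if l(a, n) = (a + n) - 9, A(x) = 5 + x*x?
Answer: 8066641/456 ≈ 17690.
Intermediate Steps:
A(x) = 5 + x**2
l(a, n) = -9 + a + n
V = -1/456 (V = 1/((-9 + (5 + (-13)**2) + 180) + (87 - 24*37)) = 1/((-9 + (5 + 169) + 180) + (87 - 888)) = 1/((-9 + 174 + 180) - 801) = 1/(345 - 801) = 1/(-456) = -1/456 ≈ -0.0021930)
(17617 - 1*(-73)) - V = (17617 - 1*(-73)) - 1*(-1/456) = (17617 + 73) + 1/456 = 17690 + 1/456 = 8066641/456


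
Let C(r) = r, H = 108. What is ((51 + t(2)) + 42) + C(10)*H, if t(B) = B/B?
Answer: 1174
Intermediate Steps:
t(B) = 1
((51 + t(2)) + 42) + C(10)*H = ((51 + 1) + 42) + 10*108 = (52 + 42) + 1080 = 94 + 1080 = 1174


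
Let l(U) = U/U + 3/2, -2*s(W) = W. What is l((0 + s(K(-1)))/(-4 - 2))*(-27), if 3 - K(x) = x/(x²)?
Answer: -135/2 ≈ -67.500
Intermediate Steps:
K(x) = 3 - 1/x (K(x) = 3 - x/(x²) = 3 - x/x² = 3 - 1/x)
s(W) = -W/2
l(U) = 5/2 (l(U) = 1 + 3*(½) = 1 + 3/2 = 5/2)
l((0 + s(K(-1)))/(-4 - 2))*(-27) = (5/2)*(-27) = -135/2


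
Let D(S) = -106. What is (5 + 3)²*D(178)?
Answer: -6784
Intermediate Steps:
(5 + 3)²*D(178) = (5 + 3)²*(-106) = 8²*(-106) = 64*(-106) = -6784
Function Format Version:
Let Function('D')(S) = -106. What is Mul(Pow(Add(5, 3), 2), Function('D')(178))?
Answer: -6784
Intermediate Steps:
Mul(Pow(Add(5, 3), 2), Function('D')(178)) = Mul(Pow(Add(5, 3), 2), -106) = Mul(Pow(8, 2), -106) = Mul(64, -106) = -6784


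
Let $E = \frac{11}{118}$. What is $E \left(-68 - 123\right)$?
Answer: $- \frac{2101}{118} \approx -17.805$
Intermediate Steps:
$E = \frac{11}{118}$ ($E = 11 \cdot \frac{1}{118} = \frac{11}{118} \approx 0.09322$)
$E \left(-68 - 123\right) = \frac{11 \left(-68 - 123\right)}{118} = \frac{11}{118} \left(-191\right) = - \frac{2101}{118}$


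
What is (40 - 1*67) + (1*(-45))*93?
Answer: -4212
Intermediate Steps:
(40 - 1*67) + (1*(-45))*93 = (40 - 67) - 45*93 = -27 - 4185 = -4212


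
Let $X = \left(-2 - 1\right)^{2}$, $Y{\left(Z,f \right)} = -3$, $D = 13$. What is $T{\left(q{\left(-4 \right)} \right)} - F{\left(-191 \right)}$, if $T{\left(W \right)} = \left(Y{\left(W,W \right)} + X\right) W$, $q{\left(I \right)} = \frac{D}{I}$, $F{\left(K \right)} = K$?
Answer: $\frac{343}{2} \approx 171.5$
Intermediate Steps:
$X = 9$ ($X = \left(-3\right)^{2} = 9$)
$q{\left(I \right)} = \frac{13}{I}$
$T{\left(W \right)} = 6 W$ ($T{\left(W \right)} = \left(-3 + 9\right) W = 6 W$)
$T{\left(q{\left(-4 \right)} \right)} - F{\left(-191 \right)} = 6 \frac{13}{-4} - -191 = 6 \cdot 13 \left(- \frac{1}{4}\right) + 191 = 6 \left(- \frac{13}{4}\right) + 191 = - \frac{39}{2} + 191 = \frac{343}{2}$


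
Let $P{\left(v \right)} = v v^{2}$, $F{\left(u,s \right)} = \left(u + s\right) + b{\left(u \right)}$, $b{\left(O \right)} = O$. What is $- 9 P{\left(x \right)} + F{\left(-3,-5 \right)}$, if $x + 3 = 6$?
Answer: $-254$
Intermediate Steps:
$x = 3$ ($x = -3 + 6 = 3$)
$F{\left(u,s \right)} = s + 2 u$ ($F{\left(u,s \right)} = \left(u + s\right) + u = \left(s + u\right) + u = s + 2 u$)
$P{\left(v \right)} = v^{3}$
$- 9 P{\left(x \right)} + F{\left(-3,-5 \right)} = - 9 \cdot 3^{3} + \left(-5 + 2 \left(-3\right)\right) = \left(-9\right) 27 - 11 = -243 - 11 = -254$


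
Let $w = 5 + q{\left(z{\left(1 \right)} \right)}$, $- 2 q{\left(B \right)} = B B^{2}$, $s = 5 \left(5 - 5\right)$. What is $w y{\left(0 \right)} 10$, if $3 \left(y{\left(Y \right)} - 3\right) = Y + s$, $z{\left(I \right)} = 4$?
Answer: $-810$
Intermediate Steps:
$s = 0$ ($s = 5 \cdot 0 = 0$)
$y{\left(Y \right)} = 3 + \frac{Y}{3}$ ($y{\left(Y \right)} = 3 + \frac{Y + 0}{3} = 3 + \frac{Y}{3}$)
$q{\left(B \right)} = - \frac{B^{3}}{2}$ ($q{\left(B \right)} = - \frac{B B^{2}}{2} = - \frac{B^{3}}{2}$)
$w = -27$ ($w = 5 - \frac{4^{3}}{2} = 5 - 32 = -27$)
$w y{\left(0 \right)} 10 = - 27 \left(3 + \frac{1}{3} \cdot 0\right) 10 = - 27 \left(3 + 0\right) 10 = \left(-27\right) 3 \cdot 10 = \left(-81\right) 10 = -810$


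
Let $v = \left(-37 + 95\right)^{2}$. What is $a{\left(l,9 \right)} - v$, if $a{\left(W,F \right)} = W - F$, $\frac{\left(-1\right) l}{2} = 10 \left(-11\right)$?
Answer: $-3153$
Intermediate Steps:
$l = 220$ ($l = - 2 \cdot 10 \left(-11\right) = \left(-2\right) \left(-110\right) = 220$)
$v = 3364$ ($v = 58^{2} = 3364$)
$a{\left(l,9 \right)} - v = \left(220 - 9\right) - 3364 = 211 - 3364 = -3153$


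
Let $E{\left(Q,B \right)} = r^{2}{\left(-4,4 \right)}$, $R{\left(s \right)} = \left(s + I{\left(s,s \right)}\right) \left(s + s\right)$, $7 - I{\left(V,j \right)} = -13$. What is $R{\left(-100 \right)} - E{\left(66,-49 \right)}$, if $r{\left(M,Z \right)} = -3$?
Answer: $15991$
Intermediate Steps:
$I{\left(V,j \right)} = 20$ ($I{\left(V,j \right)} = 7 - -13 = 7 + 13 = 20$)
$R{\left(s \right)} = 2 s \left(20 + s\right)$ ($R{\left(s \right)} = \left(s + 20\right) \left(s + s\right) = \left(20 + s\right) 2 s = 2 s \left(20 + s\right)$)
$E{\left(Q,B \right)} = 9$ ($E{\left(Q,B \right)} = \left(-3\right)^{2} = 9$)
$R{\left(-100 \right)} - E{\left(66,-49 \right)} = 2 \left(-100\right) \left(20 - 100\right) - 9 = 2 \left(-100\right) \left(-80\right) - 9 = 16000 - 9 = 15991$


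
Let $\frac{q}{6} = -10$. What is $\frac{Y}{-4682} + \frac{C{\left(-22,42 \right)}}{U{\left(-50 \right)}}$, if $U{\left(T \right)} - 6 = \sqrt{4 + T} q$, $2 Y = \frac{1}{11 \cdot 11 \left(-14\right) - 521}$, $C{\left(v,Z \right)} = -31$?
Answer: $\frac{- 321489527 i + 30 \sqrt{46}}{62223780 \left(i + 10 \sqrt{46}\right)} \approx -0.0011229 - 0.076162 i$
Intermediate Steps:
$Y = - \frac{1}{4430}$ ($Y = \frac{1}{2 \left(11 \cdot 11 \left(-14\right) - 521\right)} = \frac{1}{2 \left(121 \left(-14\right) - 521\right)} = \frac{1}{2 \left(-1694 - 521\right)} = \frac{1}{2 \left(-2215\right)} = \frac{1}{2} \left(- \frac{1}{2215}\right) = - \frac{1}{4430} \approx -0.00022573$)
$q = -60$ ($q = 6 \left(-10\right) = -60$)
$U{\left(T \right)} = 6 - 60 \sqrt{4 + T}$ ($U{\left(T \right)} = 6 + \sqrt{4 + T} \left(-60\right) = 6 - 60 \sqrt{4 + T}$)
$\frac{Y}{-4682} + \frac{C{\left(-22,42 \right)}}{U{\left(-50 \right)}} = - \frac{1}{4430 \left(-4682\right)} - \frac{31}{6 - 60 \sqrt{4 - 50}} = \left(- \frac{1}{4430}\right) \left(- \frac{1}{4682}\right) - \frac{31}{6 - 60 \sqrt{-46}} = \frac{1}{20741260} - \frac{31}{6 - 60 i \sqrt{46}}$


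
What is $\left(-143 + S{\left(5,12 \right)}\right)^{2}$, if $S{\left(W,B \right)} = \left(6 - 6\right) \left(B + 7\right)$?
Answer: $20449$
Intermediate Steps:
$S{\left(W,B \right)} = 0$ ($S{\left(W,B \right)} = 0 \left(7 + B\right) = 0$)
$\left(-143 + S{\left(5,12 \right)}\right)^{2} = \left(-143 + 0\right)^{2} = \left(-143\right)^{2} = 20449$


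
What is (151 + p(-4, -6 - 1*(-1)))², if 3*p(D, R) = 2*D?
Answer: 198025/9 ≈ 22003.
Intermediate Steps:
p(D, R) = 2*D/3 (p(D, R) = (2*D)/3 = 2*D/3)
(151 + p(-4, -6 - 1*(-1)))² = (151 + (⅔)*(-4))² = (151 - 8/3)² = (445/3)² = 198025/9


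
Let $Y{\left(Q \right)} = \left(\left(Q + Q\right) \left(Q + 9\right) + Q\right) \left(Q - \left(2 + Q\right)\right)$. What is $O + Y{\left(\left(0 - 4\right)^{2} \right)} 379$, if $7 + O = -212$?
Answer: $-618747$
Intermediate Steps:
$O = -219$ ($O = -7 - 212 = -219$)
$Y{\left(Q \right)} = - 2 Q - 4 Q \left(9 + Q\right)$ ($Y{\left(Q \right)} = \left(2 Q \left(9 + Q\right) + Q\right) \left(-2\right) = \left(Q + 2 Q \left(9 + Q\right)\right) \left(-2\right) = - 2 Q - 4 Q \left(9 + Q\right)$)
$O + Y{\left(\left(0 - 4\right)^{2} \right)} 379 = -219 + - 2 \left(0 - 4\right)^{2} \left(19 + 2 \left(0 - 4\right)^{2}\right) 379 = -219 + - 2 \left(-4\right)^{2} \left(19 + 2 \left(-4\right)^{2}\right) 379 = -219 + \left(-2\right) 16 \left(19 + 2 \cdot 16\right) 379 = -219 + \left(-2\right) 16 \left(19 + 32\right) 379 = -219 + \left(-2\right) 16 \cdot 51 \cdot 379 = -219 - 618528 = -618747$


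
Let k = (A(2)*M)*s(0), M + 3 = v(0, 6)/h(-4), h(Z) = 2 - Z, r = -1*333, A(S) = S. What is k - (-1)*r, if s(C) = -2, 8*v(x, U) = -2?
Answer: -1925/6 ≈ -320.83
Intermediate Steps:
v(x, U) = -¼ (v(x, U) = (⅛)*(-2) = -¼)
r = -333
M = -73/24 (M = -3 - 1/(4*(2 - 1*(-4))) = -3 - 1/(4*(2 + 4)) = -3 - ¼/6 = -3 - ¼*⅙ = -3 - 1/24 = -73/24 ≈ -3.0417)
k = 73/6 (k = (2*(-73/24))*(-2) = -73/12*(-2) = 73/6 ≈ 12.167)
k - (-1)*r = 73/6 - (-1)*(-333) = 73/6 - 1*333 = 73/6 - 333 = -1925/6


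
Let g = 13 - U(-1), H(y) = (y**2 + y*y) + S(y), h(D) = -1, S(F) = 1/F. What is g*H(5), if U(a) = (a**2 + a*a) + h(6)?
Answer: 3012/5 ≈ 602.40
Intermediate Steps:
H(y) = 1/y + 2*y**2 (H(y) = (y**2 + y*y) + 1/y = (y**2 + y**2) + 1/y = 2*y**2 + 1/y = 1/y + 2*y**2)
U(a) = -1 + 2*a**2 (U(a) = (a**2 + a*a) - 1 = (a**2 + a**2) - 1 = 2*a**2 - 1 = -1 + 2*a**2)
g = 12 (g = 13 - (-1 + 2*(-1)**2) = 13 - (-1 + 2*1) = 13 - (-1 + 2) = 13 - 1*1 = 13 - 1 = 12)
g*H(5) = 12*((1 + 2*5**3)/5) = 12*((1 + 2*125)/5) = 12*((1 + 250)/5) = 12*((1/5)*251) = 12*(251/5) = 3012/5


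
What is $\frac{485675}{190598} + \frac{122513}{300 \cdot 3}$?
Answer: $\frac{11893920137}{85769100} \approx 138.67$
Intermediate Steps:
$\frac{485675}{190598} + \frac{122513}{300 \cdot 3} = 485675 \cdot \frac{1}{190598} + \frac{122513}{900} = \frac{485675}{190598} + 122513 \cdot \frac{1}{900} = \frac{485675}{190598} + \frac{122513}{900} = \frac{11893920137}{85769100}$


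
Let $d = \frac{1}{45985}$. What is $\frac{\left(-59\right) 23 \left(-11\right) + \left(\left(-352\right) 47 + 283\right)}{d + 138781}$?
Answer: $- \frac{30671995}{3190922143} \approx -0.0096123$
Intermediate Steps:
$d = \frac{1}{45985} \approx 2.1746 \cdot 10^{-5}$
$\frac{\left(-59\right) 23 \left(-11\right) + \left(\left(-352\right) 47 + 283\right)}{d + 138781} = \frac{\left(-59\right) 23 \left(-11\right) + \left(\left(-352\right) 47 + 283\right)}{\frac{1}{45985} + 138781} = \frac{\left(-1357\right) \left(-11\right) + \left(-16544 + 283\right)}{\frac{6381844286}{45985}} = \left(14927 - 16261\right) \frac{45985}{6381844286} = \left(-1334\right) \frac{45985}{6381844286} = - \frac{30671995}{3190922143}$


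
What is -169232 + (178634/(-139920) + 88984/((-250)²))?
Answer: -36998313849593/218625000 ≈ -1.6923e+5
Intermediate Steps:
-169232 + (178634/(-139920) + 88984/((-250)²)) = -169232 + (178634*(-1/139920) + 88984/62500) = -169232 + (-89317/69960 + 88984*(1/62500)) = -169232 + (-89317/69960 + 22246/15625) = -169232 + 32150407/218625000 = -36998313849593/218625000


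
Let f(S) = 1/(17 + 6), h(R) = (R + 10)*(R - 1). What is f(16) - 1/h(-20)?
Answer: 187/4830 ≈ 0.038716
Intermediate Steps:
h(R) = (-1 + R)*(10 + R) (h(R) = (10 + R)*(-1 + R) = (-1 + R)*(10 + R))
f(S) = 1/23
f(16) - 1/h(-20) = 1/23 - 1/(-10 + (-20)² + 9*(-20)) = 1/23 - 1/(-10 + 400 - 180) = 1/23 - 1/210 = 187/4830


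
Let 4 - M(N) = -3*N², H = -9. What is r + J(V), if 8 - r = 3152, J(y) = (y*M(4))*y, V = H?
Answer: 1068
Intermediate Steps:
M(N) = 4 + 3*N² (M(N) = 4 - (-3)*N² = 4 + 3*N²)
V = -9
J(y) = 52*y² (J(y) = (y*(4 + 3*4²))*y = (y*(4 + 3*16))*y = (y*(4 + 48))*y = (y*52)*y = (52*y)*y = 52*y²)
r = -3144 (r = 8 - 1*3152 = 8 - 3152 = -3144)
r + J(V) = -3144 + 52*(-9)² = -3144 + 52*81 = -3144 + 4212 = 1068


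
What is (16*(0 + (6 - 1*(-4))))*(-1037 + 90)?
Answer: -151520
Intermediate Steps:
(16*(0 + (6 - 1*(-4))))*(-1037 + 90) = (16*(0 + (6 + 4)))*(-947) = (16*(0 + 10))*(-947) = (16*10)*(-947) = 160*(-947) = -151520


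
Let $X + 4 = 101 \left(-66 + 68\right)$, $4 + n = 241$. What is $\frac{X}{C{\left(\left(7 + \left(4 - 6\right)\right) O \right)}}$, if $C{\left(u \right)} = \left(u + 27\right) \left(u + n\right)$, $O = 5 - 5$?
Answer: $\frac{22}{711} \approx 0.030942$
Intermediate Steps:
$n = 237$ ($n = -4 + 241 = 237$)
$O = 0$
$X = 198$ ($X = -4 + 101 \left(-66 + 68\right) = -4 + 101 \cdot 2 = -4 + 202 = 198$)
$C{\left(u \right)} = \left(27 + u\right) \left(237 + u\right)$ ($C{\left(u \right)} = \left(u + 27\right) \left(u + 237\right) = \left(27 + u\right) \left(237 + u\right)$)
$\frac{X}{C{\left(\left(7 + \left(4 - 6\right)\right) O \right)}} = \frac{198}{6399 + \left(\left(7 + \left(4 - 6\right)\right) 0\right)^{2} + 264 \left(7 + \left(4 - 6\right)\right) 0} = \frac{198}{6399 + \left(\left(7 - 2\right) 0\right)^{2} + 264 \left(7 - 2\right) 0} = \frac{198}{6399 + \left(5 \cdot 0\right)^{2} + 264 \cdot 5 \cdot 0} = \frac{198}{6399 + 0^{2} + 264 \cdot 0} = \frac{198}{6399 + 0 + 0} = \frac{198}{6399} = 198 \cdot \frac{1}{6399} = \frac{22}{711}$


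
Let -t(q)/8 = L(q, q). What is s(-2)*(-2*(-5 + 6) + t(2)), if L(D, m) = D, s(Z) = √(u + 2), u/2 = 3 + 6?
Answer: -36*√5 ≈ -80.498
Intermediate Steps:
u = 18 (u = 2*(3 + 6) = 2*9 = 18)
s(Z) = 2*√5 (s(Z) = √(18 + 2) = √20 = 2*√5)
t(q) = -8*q
s(-2)*(-2*(-5 + 6) + t(2)) = (2*√5)*(-2*(-5 + 6) - 8*2) = (2*√5)*(-2*1 - 16) = (2*√5)*(-2 - 16) = (2*√5)*(-18) = -36*√5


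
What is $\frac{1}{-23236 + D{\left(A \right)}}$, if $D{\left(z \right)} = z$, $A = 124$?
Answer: $- \frac{1}{23112} \approx -4.3268 \cdot 10^{-5}$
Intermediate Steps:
$\frac{1}{-23236 + D{\left(A \right)}} = \frac{1}{-23236 + 124} = \frac{1}{-23112} = - \frac{1}{23112}$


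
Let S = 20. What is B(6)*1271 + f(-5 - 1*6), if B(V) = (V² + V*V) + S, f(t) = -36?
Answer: 116896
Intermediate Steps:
B(V) = 20 + 2*V² (B(V) = (V² + V*V) + 20 = (V² + V²) + 20 = 2*V² + 20 = 20 + 2*V²)
B(6)*1271 + f(-5 - 1*6) = (20 + 2*6²)*1271 - 36 = (20 + 2*36)*1271 - 36 = (20 + 72)*1271 - 36 = 92*1271 - 36 = 116932 - 36 = 116896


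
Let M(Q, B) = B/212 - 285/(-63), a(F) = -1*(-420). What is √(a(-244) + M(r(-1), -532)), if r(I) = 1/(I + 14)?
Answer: √522778326/1113 ≈ 20.543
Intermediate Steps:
a(F) = 420
r(I) = 1/(14 + I)
M(Q, B) = 95/21 + B/212 (M(Q, B) = B*(1/212) - 285*(-1/63) = B/212 + 95/21 = 95/21 + B/212)
√(a(-244) + M(r(-1), -532)) = √(420 + (95/21 + (1/212)*(-532))) = √(420 + (95/21 - 133/53)) = √(420 + 2242/1113) = √(469702/1113) = √522778326/1113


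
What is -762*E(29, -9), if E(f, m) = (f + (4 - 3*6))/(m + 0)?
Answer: 1270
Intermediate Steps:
E(f, m) = (-14 + f)/m (E(f, m) = (f + (4 - 18))/m = (f - 14)/m = (-14 + f)/m)
-762*E(29, -9) = -762*(-14 + 29)/(-9) = -(-254)*15/3 = -762*(-5/3) = 1270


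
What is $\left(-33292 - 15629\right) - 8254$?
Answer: $-57175$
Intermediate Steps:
$\left(-33292 - 15629\right) - 8254 = -48921 - 8254 = -57175$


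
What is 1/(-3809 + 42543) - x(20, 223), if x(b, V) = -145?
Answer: 5616431/38734 ≈ 145.00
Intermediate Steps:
1/(-3809 + 42543) - x(20, 223) = 1/(-3809 + 42543) - 1*(-145) = 1/38734 + 145 = 5616431/38734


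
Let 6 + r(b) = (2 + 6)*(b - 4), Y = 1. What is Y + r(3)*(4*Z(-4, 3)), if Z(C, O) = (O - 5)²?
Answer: -223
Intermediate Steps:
Z(C, O) = (-5 + O)²
r(b) = -38 + 8*b (r(b) = -6 + (2 + 6)*(b - 4) = -6 + 8*(-4 + b) = -6 + (-32 + 8*b) = -38 + 8*b)
Y + r(3)*(4*Z(-4, 3)) = 1 + (-38 + 8*3)*(4*(-5 + 3)²) = 1 + (-38 + 24)*(4*(-2)²) = 1 - 56*4 = 1 - 14*16 = 1 - 224 = -223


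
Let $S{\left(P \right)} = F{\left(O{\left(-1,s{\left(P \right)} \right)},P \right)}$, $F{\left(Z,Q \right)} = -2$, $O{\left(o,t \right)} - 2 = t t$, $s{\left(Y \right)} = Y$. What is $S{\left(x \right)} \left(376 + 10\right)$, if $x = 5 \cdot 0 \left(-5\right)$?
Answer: $-772$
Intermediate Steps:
$O{\left(o,t \right)} = 2 + t^{2}$ ($O{\left(o,t \right)} = 2 + t t = 2 + t^{2}$)
$x = 0$ ($x = 0 \left(-5\right) = 0$)
$S{\left(P \right)} = -2$
$S{\left(x \right)} \left(376 + 10\right) = - 2 \left(376 + 10\right) = \left(-2\right) 386 = -772$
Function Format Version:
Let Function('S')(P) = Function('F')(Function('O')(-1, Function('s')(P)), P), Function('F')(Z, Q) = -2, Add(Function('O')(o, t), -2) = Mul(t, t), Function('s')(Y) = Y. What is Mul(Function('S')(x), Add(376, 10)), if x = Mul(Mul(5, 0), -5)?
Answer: -772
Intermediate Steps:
Function('O')(o, t) = Add(2, Pow(t, 2)) (Function('O')(o, t) = Add(2, Mul(t, t)) = Add(2, Pow(t, 2)))
x = 0 (x = Mul(0, -5) = 0)
Function('S')(P) = -2
Mul(Function('S')(x), Add(376, 10)) = Mul(-2, Add(376, 10)) = Mul(-2, 386) = -772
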